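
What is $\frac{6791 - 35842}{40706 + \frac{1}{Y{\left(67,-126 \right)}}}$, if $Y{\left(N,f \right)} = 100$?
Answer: $- \frac{2905100}{4070601} \approx -0.71368$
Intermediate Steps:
$\frac{6791 - 35842}{40706 + \frac{1}{Y{\left(67,-126 \right)}}} = \frac{6791 - 35842}{40706 + \frac{1}{100}} = - \frac{29051}{40706 + \frac{1}{100}} = - \frac{29051}{\frac{4070601}{100}} = \left(-29051\right) \frac{100}{4070601} = - \frac{2905100}{4070601}$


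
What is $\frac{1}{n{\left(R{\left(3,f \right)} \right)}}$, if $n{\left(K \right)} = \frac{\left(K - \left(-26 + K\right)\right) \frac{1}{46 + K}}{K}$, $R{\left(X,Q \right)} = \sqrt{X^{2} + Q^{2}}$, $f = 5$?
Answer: $\frac{17}{13} + \frac{23 \sqrt{34}}{13} \approx 11.624$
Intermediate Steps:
$R{\left(X,Q \right)} = \sqrt{Q^{2} + X^{2}}$
$n{\left(K \right)} = \frac{26}{K \left(46 + K\right)}$ ($n{\left(K \right)} = \frac{26 \frac{1}{46 + K}}{K} = \frac{26}{K \left(46 + K\right)}$)
$\frac{1}{n{\left(R{\left(3,f \right)} \right)}} = \frac{1}{26 \frac{1}{\sqrt{5^{2} + 3^{2}}} \frac{1}{46 + \sqrt{5^{2} + 3^{2}}}} = \frac{1}{26 \frac{1}{\sqrt{25 + 9}} \frac{1}{46 + \sqrt{25 + 9}}} = \frac{1}{26 \frac{1}{\sqrt{34}} \frac{1}{46 + \sqrt{34}}} = \frac{1}{26 \frac{\sqrt{34}}{34} \frac{1}{46 + \sqrt{34}}} = \frac{1}{\frac{13}{17} \sqrt{34} \frac{1}{46 + \sqrt{34}}} = \frac{\sqrt{34} \left(46 + \sqrt{34}\right)}{26}$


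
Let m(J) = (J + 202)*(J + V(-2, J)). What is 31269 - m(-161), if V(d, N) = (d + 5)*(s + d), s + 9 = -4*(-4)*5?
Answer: 29383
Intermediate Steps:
s = 71 (s = -9 - 4*(-4)*5 = -9 + 16*5 = -9 + 80 = 71)
V(d, N) = (5 + d)*(71 + d) (V(d, N) = (d + 5)*(71 + d) = (5 + d)*(71 + d))
m(J) = (202 + J)*(207 + J) (m(J) = (J + 202)*(J + (355 + (-2)**2 + 76*(-2))) = (202 + J)*(J + (355 + 4 - 152)) = (202 + J)*(J + 207) = (202 + J)*(207 + J))
31269 - m(-161) = 31269 - (41814 + (-161)**2 + 409*(-161)) = 31269 - (41814 + 25921 - 65849) = 31269 - 1*1886 = 31269 - 1886 = 29383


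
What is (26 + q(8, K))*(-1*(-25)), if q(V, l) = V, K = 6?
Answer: 850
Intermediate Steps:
(26 + q(8, K))*(-1*(-25)) = (26 + 8)*(-1*(-25)) = 34*25 = 850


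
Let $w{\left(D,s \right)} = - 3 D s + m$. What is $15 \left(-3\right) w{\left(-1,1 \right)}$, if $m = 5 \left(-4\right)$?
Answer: $765$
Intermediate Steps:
$m = -20$
$w{\left(D,s \right)} = -20 - 3 D s$ ($w{\left(D,s \right)} = - 3 D s - 20 = -20 - 3 D s$)
$15 \left(-3\right) w{\left(-1,1 \right)} = 15 \left(-3\right) \left(-20 - \left(-3\right) 1\right) = - 45 \left(-20 + 3\right) = \left(-45\right) \left(-17\right) = 765$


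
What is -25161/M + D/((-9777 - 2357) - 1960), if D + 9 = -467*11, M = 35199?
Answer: -9638060/27560817 ≈ -0.34970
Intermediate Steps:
D = -5146 (D = -9 - 467*11 = -9 - 5137 = -5146)
-25161/M + D/((-9777 - 2357) - 1960) = -25161/35199 - 5146/((-9777 - 2357) - 1960) = -25161*1/35199 - 5146/(-12134 - 1960) = -8387/11733 - 5146/(-14094) = -8387/11733 - 5146*(-1/14094) = -8387/11733 + 2573/7047 = -9638060/27560817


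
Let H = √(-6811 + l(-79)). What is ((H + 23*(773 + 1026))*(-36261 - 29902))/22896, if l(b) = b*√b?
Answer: -2737626451/22896 - 66163*√(-6811 - 79*I*√79)/22896 ≈ -1.1958e+5 + 238.8*I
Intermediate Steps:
l(b) = b^(3/2)
H = √(-6811 - 79*I*√79) (H = √(-6811 + (-79)^(3/2)) = √(-6811 - 79*I*√79) ≈ 4.2485 - 82.638*I)
((H + 23*(773 + 1026))*(-36261 - 29902))/22896 = ((√(-6811 - 79*I*√79) + 23*(773 + 1026))*(-36261 - 29902))/22896 = ((√(-6811 - 79*I*√79) + 23*1799)*(-66163))*(1/22896) = ((√(-6811 - 79*I*√79) + 41377)*(-66163))*(1/22896) = ((41377 + √(-6811 - 79*I*√79))*(-66163))*(1/22896) = (-2737626451 - 66163*√(-6811 - 79*I*√79))*(1/22896) = -2737626451/22896 - 66163*√(-6811 - 79*I*√79)/22896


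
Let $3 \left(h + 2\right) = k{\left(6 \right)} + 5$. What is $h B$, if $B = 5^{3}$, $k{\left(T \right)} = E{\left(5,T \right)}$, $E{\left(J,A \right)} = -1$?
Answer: $- \frac{250}{3} \approx -83.333$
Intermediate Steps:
$k{\left(T \right)} = -1$
$B = 125$
$h = - \frac{2}{3}$ ($h = -2 + \frac{-1 + 5}{3} = -2 + \frac{1}{3} \cdot 4 = -2 + \frac{4}{3} = - \frac{2}{3} \approx -0.66667$)
$h B = \left(- \frac{2}{3}\right) 125 = - \frac{250}{3}$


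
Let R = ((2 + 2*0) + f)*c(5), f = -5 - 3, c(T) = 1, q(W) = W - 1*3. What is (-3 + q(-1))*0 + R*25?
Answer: -150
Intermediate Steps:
q(W) = -3 + W (q(W) = W - 3 = -3 + W)
f = -8
R = -6 (R = ((2 + 2*0) - 8)*1 = ((2 + 0) - 8)*1 = (2 - 8)*1 = -6*1 = -6)
(-3 + q(-1))*0 + R*25 = (-3 + (-3 - 1))*0 - 6*25 = (-3 - 4)*0 - 150 = -7*0 - 150 = 0 - 150 = -150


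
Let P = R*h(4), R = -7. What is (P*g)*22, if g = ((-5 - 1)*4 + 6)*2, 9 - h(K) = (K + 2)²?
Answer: -149688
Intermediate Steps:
h(K) = 9 - (2 + K)² (h(K) = 9 - (K + 2)² = 9 - (2 + K)²)
P = 189 (P = -7*(9 - (2 + 4)²) = -7*(9 - 1*6²) = -7*(9 - 1*36) = -7*(9 - 36) = -7*(-27) = 189)
g = -36 (g = (-6*4 + 6)*2 = (-24 + 6)*2 = -18*2 = -36)
(P*g)*22 = (189*(-36))*22 = -6804*22 = -149688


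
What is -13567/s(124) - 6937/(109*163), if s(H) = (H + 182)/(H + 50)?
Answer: -6990655568/906117 ≈ -7715.0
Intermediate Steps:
s(H) = (182 + H)/(50 + H)
-13567/s(124) - 6937/(109*163) = -13567*(50 + 124)/(182 + 124) - 6937/(109*163) = -13567/(306/174) - 6937/17767 = -13567/((1/174)*306) - 6937*1/17767 = -13567/51/29 - 6937/17767 = -13567*29/51 - 6937/17767 = -393443/51 - 6937/17767 = -6990655568/906117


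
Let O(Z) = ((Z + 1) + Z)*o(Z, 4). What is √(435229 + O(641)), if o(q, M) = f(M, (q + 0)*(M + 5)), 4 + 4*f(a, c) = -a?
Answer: √432663 ≈ 657.77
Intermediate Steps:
f(a, c) = -1 - a/4 (f(a, c) = -1 + (-a)/4 = -1 - a/4)
o(q, M) = -1 - M/4
O(Z) = -2 - 4*Z (O(Z) = ((Z + 1) + Z)*(-1 - ¼*4) = ((1 + Z) + Z)*(-1 - 1) = (1 + 2*Z)*(-2) = -2 - 4*Z)
√(435229 + O(641)) = √(435229 + (-2 - 4*641)) = √(435229 + (-2 - 2564)) = √(435229 - 2566) = √432663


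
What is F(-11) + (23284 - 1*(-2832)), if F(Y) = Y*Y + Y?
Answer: 26226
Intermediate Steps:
F(Y) = Y + Y**2 (F(Y) = Y**2 + Y = Y + Y**2)
F(-11) + (23284 - 1*(-2832)) = -11*(1 - 11) + (23284 - 1*(-2832)) = -11*(-10) + (23284 + 2832) = 110 + 26116 = 26226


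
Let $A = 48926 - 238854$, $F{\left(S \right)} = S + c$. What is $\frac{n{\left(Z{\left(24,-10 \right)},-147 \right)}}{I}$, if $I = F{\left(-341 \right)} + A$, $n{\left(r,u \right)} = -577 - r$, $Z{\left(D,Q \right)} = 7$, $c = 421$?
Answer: $\frac{73}{23731} \approx 0.0030761$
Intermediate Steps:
$F{\left(S \right)} = 421 + S$ ($F{\left(S \right)} = S + 421 = 421 + S$)
$A = -189928$
$I = -189848$ ($I = \left(421 - 341\right) - 189928 = 80 - 189928 = -189848$)
$\frac{n{\left(Z{\left(24,-10 \right)},-147 \right)}}{I} = \frac{-577 - 7}{-189848} = \left(-577 - 7\right) \left(- \frac{1}{189848}\right) = \left(-584\right) \left(- \frac{1}{189848}\right) = \frac{73}{23731}$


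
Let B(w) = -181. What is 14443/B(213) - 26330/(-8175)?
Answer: -22661159/295935 ≈ -76.575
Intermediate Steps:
14443/B(213) - 26330/(-8175) = 14443/(-181) - 26330/(-8175) = 14443*(-1/181) - 26330*(-1/8175) = -14443/181 + 5266/1635 = -22661159/295935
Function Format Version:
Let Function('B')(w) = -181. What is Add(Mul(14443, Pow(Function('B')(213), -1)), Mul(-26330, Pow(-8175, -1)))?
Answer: Rational(-22661159, 295935) ≈ -76.575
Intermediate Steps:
Add(Mul(14443, Pow(Function('B')(213), -1)), Mul(-26330, Pow(-8175, -1))) = Add(Mul(14443, Pow(-181, -1)), Mul(-26330, Pow(-8175, -1))) = Add(Mul(14443, Rational(-1, 181)), Mul(-26330, Rational(-1, 8175))) = Add(Rational(-14443, 181), Rational(5266, 1635)) = Rational(-22661159, 295935)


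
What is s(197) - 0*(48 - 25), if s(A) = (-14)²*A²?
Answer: 7606564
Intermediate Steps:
s(A) = 196*A²
s(197) - 0*(48 - 25) = 196*197² - 0*(48 - 25) = 196*38809 - 0*23 = 7606564 - 1*0 = 7606564 + 0 = 7606564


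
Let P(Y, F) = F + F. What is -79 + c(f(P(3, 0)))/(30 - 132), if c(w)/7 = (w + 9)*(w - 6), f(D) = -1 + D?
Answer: -3833/51 ≈ -75.157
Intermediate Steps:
P(Y, F) = 2*F
c(w) = 7*(-6 + w)*(9 + w) (c(w) = 7*((w + 9)*(w - 6)) = 7*((9 + w)*(-6 + w)) = 7*((-6 + w)*(9 + w)) = 7*(-6 + w)*(9 + w))
-79 + c(f(P(3, 0)))/(30 - 132) = -79 + (-378 + 7*(-1 + 2*0)² + 21*(-1 + 2*0))/(30 - 132) = -79 + (-378 + 7*(-1 + 0)² + 21*(-1 + 0))/(-102) = -79 + (-378 + 7*(-1)² + 21*(-1))*(-1/102) = -79 + (-378 + 7*1 - 21)*(-1/102) = -79 + (-378 + 7 - 21)*(-1/102) = -79 - 392*(-1/102) = -79 + 196/51 = -3833/51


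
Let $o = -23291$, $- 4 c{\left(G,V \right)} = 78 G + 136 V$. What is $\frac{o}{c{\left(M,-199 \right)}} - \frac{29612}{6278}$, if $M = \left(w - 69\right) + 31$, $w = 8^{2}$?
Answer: $- \frac{165781203}{19647001} \approx -8.438$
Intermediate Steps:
$w = 64$
$M = 26$ ($M = \left(64 - 69\right) + 31 = -5 + 31 = 26$)
$c{\left(G,V \right)} = - 34 V - \frac{39 G}{2}$ ($c{\left(G,V \right)} = - \frac{78 G + 136 V}{4} = - 34 V - \frac{39 G}{2}$)
$\frac{o}{c{\left(M,-199 \right)}} - \frac{29612}{6278} = - \frac{23291}{\left(-34\right) \left(-199\right) - 507} - \frac{29612}{6278} = - \frac{23291}{6766 - 507} - \frac{14806}{3139} = - \frac{23291}{6259} - \frac{14806}{3139} = - \frac{165781203}{19647001}$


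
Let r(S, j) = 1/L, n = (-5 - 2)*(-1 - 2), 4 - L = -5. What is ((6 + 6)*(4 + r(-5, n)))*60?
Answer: 2960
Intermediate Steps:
L = 9 (L = 4 - 1*(-5) = 4 + 5 = 9)
n = 21 (n = -7*(-3) = 21)
r(S, j) = ⅑ (r(S, j) = 1/9 = ⅑)
((6 + 6)*(4 + r(-5, n)))*60 = ((6 + 6)*(4 + ⅑))*60 = (12*(37/9))*60 = (148/3)*60 = 2960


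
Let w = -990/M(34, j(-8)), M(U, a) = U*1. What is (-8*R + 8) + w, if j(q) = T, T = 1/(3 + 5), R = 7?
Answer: -1311/17 ≈ -77.118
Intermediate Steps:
T = ⅛ (T = 1/8 = ⅛ ≈ 0.12500)
j(q) = ⅛
M(U, a) = U
w = -495/17 (w = -990/34 = -990*1/34 = -495/17 ≈ -29.118)
(-8*R + 8) + w = (-8*7 + 8) - 495/17 = (-56 + 8) - 495/17 = -48 - 495/17 = -1311/17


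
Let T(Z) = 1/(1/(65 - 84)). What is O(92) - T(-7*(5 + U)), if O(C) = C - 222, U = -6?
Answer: -111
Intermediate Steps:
O(C) = -222 + C
T(Z) = -19 (T(Z) = 1/(1/(-19)) = 1/(-1/19) = -19)
O(92) - T(-7*(5 + U)) = (-222 + 92) - 1*(-19) = -130 + 19 = -111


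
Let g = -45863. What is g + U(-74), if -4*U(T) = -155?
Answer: -183297/4 ≈ -45824.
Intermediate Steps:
U(T) = 155/4 (U(T) = -1/4*(-155) = 155/4)
g + U(-74) = -45863 + 155/4 = -183297/4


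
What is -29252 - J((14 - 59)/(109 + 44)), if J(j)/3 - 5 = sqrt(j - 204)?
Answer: -29267 - 3*I*sqrt(59041)/17 ≈ -29267.0 - 42.879*I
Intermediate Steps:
J(j) = 15 + 3*sqrt(-204 + j) (J(j) = 15 + 3*sqrt(j - 204) = 15 + 3*sqrt(-204 + j))
-29252 - J((14 - 59)/(109 + 44)) = -29252 - (15 + 3*sqrt(-204 + (14 - 59)/(109 + 44))) = -29252 - (15 + 3*sqrt(-204 - 45/153)) = -29252 - (15 + 3*sqrt(-204 - 45*1/153)) = -29252 - (15 + 3*sqrt(-204 - 5/17)) = -29252 - (15 + 3*sqrt(-3473/17)) = -29252 - (15 + 3*(I*sqrt(59041)/17)) = -29252 - (15 + 3*I*sqrt(59041)/17) = -29252 + (-15 - 3*I*sqrt(59041)/17) = -29267 - 3*I*sqrt(59041)/17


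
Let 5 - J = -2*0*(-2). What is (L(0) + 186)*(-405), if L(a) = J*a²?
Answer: -75330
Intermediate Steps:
J = 5 (J = 5 - (-2*0)*(-2) = 5 - 0*(-2) = 5 - 1*0 = 5 + 0 = 5)
L(a) = 5*a²
(L(0) + 186)*(-405) = (5*0² + 186)*(-405) = (5*0 + 186)*(-405) = (0 + 186)*(-405) = 186*(-405) = -75330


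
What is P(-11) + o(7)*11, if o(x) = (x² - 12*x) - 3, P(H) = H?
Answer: -429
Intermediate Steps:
o(x) = -3 + x² - 12*x
P(-11) + o(7)*11 = -11 + (-3 + 7² - 12*7)*11 = -11 + (-3 + 49 - 84)*11 = -11 - 38*11 = -11 - 418 = -429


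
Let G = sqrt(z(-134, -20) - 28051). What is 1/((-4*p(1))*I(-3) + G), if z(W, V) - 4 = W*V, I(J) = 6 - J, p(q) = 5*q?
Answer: -180/57767 - I*sqrt(25367)/57767 ≈ -0.003116 - 0.0027571*I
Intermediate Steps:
z(W, V) = 4 + V*W (z(W, V) = 4 + W*V = 4 + V*W)
G = I*sqrt(25367) (G = sqrt((4 - 20*(-134)) - 28051) = sqrt((4 + 2680) - 28051) = sqrt(2684 - 28051) = sqrt(-25367) = I*sqrt(25367) ≈ 159.27*I)
1/((-4*p(1))*I(-3) + G) = 1/((-20)*(6 - 1*(-3)) + I*sqrt(25367)) = 1/((-4*5)*(6 + 3) + I*sqrt(25367)) = 1/(-20*9 + I*sqrt(25367)) = 1/(-180 + I*sqrt(25367))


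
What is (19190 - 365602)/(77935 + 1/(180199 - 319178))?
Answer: -12035998337/2707832091 ≈ -4.4449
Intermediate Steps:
(19190 - 365602)/(77935 + 1/(180199 - 319178)) = -346412/(77935 + 1/(-138979)) = -346412/(77935 - 1/138979) = -346412/10831328364/138979 = -346412*138979/10831328364 = -12035998337/2707832091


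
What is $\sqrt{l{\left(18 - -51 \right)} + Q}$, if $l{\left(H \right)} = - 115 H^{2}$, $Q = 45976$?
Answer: $i \sqrt{501539} \approx 708.19 i$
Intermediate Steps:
$\sqrt{l{\left(18 - -51 \right)} + Q} = \sqrt{- 115 \left(18 - -51\right)^{2} + 45976} = \sqrt{- 115 \left(18 + 51\right)^{2} + 45976} = \sqrt{- 115 \cdot 69^{2} + 45976} = \sqrt{\left(-115\right) 4761 + 45976} = \sqrt{-547515 + 45976} = \sqrt{-501539} = i \sqrt{501539}$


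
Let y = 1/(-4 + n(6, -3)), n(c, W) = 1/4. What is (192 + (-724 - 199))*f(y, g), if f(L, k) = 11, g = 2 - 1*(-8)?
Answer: -8041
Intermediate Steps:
n(c, W) = ¼
g = 10 (g = 2 + 8 = 10)
y = -4/15 (y = 1/(-4 + ¼) = 1/(-15/4) = -4/15 ≈ -0.26667)
(192 + (-724 - 199))*f(y, g) = (192 + (-724 - 199))*11 = (192 - 923)*11 = -731*11 = -8041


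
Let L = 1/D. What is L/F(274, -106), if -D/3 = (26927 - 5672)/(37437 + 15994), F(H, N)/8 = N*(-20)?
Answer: -53431/1081454400 ≈ -4.9407e-5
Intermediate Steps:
F(H, N) = -160*N (F(H, N) = 8*(N*(-20)) = 8*(-20*N) = -160*N)
D = -63765/53431 (D = -3*(26927 - 5672)/(37437 + 15994) = -63765/53431 ≈ -1.1934)
L = -53431/63765 (L = 1/(-63765/53431) = -53431/63765 ≈ -0.83794)
L/F(274, -106) = -53431/(63765*((-160*(-106)))) = -53431/63765/16960 = -53431/63765*1/16960 = -53431/1081454400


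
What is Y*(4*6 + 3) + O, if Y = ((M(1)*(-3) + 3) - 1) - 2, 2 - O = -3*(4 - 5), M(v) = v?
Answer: -82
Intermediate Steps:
O = -1 (O = 2 - (-3)*(4 - 5) = 2 - (-3)*(-1) = 2 - 1*3 = 2 - 3 = -1)
Y = -3 (Y = ((1*(-3) + 3) - 1) - 2 = ((-3 + 3) - 1) - 2 = (0 - 1) - 2 = -1 - 2 = -3)
Y*(4*6 + 3) + O = -3*(4*6 + 3) - 1 = -3*(24 + 3) - 1 = -3*27 - 1 = -81 - 1 = -82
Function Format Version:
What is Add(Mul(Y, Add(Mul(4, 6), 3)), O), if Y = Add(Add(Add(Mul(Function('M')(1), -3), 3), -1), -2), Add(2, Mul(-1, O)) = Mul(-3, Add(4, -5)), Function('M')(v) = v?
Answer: -82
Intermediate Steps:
O = -1 (O = Add(2, Mul(-1, Mul(-3, Add(4, -5)))) = Add(2, Mul(-1, Mul(-3, -1))) = Add(2, Mul(-1, 3)) = Add(2, -3) = -1)
Y = -3 (Y = Add(Add(Add(Mul(1, -3), 3), -1), -2) = Add(Add(Add(-3, 3), -1), -2) = Add(Add(0, -1), -2) = Add(-1, -2) = -3)
Add(Mul(Y, Add(Mul(4, 6), 3)), O) = Add(Mul(-3, Add(Mul(4, 6), 3)), -1) = Add(Mul(-3, Add(24, 3)), -1) = Add(Mul(-3, 27), -1) = Add(-81, -1) = -82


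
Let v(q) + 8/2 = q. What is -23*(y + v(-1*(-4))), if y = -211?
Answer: 4853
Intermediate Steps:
v(q) = -4 + q
-23*(y + v(-1*(-4))) = -23*(-211 + (-4 - 1*(-4))) = -23*(-211 + (-4 + 4)) = -23*(-211 + 0) = -23*(-211) = 4853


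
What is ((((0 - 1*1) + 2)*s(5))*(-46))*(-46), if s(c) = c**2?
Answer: 52900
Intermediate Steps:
((((0 - 1*1) + 2)*s(5))*(-46))*(-46) = ((((0 - 1*1) + 2)*5**2)*(-46))*(-46) = ((((0 - 1) + 2)*25)*(-46))*(-46) = (((-1 + 2)*25)*(-46))*(-46) = ((1*25)*(-46))*(-46) = (25*(-46))*(-46) = -1150*(-46) = 52900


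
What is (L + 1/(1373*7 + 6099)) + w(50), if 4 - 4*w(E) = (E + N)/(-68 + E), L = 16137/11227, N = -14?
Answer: 259043876/88188085 ≈ 2.9374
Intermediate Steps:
L = 16137/11227 (L = 16137*(1/11227) = 16137/11227 ≈ 1.4373)
w(E) = 1 - (-14 + E)/(4*(-68 + E)) (w(E) = 1 - (E - 14)/(4*(-68 + E)) = 1 - (-14 + E)/(4*(-68 + E)))
(L + 1/(1373*7 + 6099)) + w(50) = (16137/11227 + 1/(1373*7 + 6099)) + 3*(-86 + 50)/(4*(-68 + 50)) = (16137/11227 + 1/(9611 + 6099)) + (3/4)*(-36)/(-18) = (16137/11227 + 1/15710) + (3/4)*(-1/18)*(-36) = (16137/11227 + 1/15710) + 3/2 = 253523497/176376170 + 3/2 = 259043876/88188085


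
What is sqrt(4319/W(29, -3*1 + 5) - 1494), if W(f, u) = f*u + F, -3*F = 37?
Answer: I*sqrt(26265777)/137 ≈ 37.409*I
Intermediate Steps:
F = -37/3 (F = -1/3*37 = -37/3 ≈ -12.333)
W(f, u) = -37/3 + f*u (W(f, u) = f*u - 37/3 = -37/3 + f*u)
sqrt(4319/W(29, -3*1 + 5) - 1494) = sqrt(4319/(-37/3 + 29*(-3*1 + 5)) - 1494) = sqrt(4319/(-37/3 + 29*(-3 + 5)) - 1494) = sqrt(4319/(-37/3 + 29*2) - 1494) = sqrt(4319/(-37/3 + 58) - 1494) = sqrt(4319/(137/3) - 1494) = sqrt(4319*(3/137) - 1494) = sqrt(12957/137 - 1494) = sqrt(-191721/137) = I*sqrt(26265777)/137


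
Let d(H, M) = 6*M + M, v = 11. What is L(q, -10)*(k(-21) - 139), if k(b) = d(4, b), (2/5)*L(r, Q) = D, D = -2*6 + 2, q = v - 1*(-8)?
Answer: 7150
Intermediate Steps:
q = 19 (q = 11 - 1*(-8) = 11 + 8 = 19)
D = -10 (D = -12 + 2 = -10)
L(r, Q) = -25 (L(r, Q) = (5/2)*(-10) = -25)
d(H, M) = 7*M
k(b) = 7*b
L(q, -10)*(k(-21) - 139) = -25*(7*(-21) - 139) = -25*(-147 - 139) = -25*(-286) = 7150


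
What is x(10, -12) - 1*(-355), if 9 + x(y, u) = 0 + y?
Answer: 356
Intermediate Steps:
x(y, u) = -9 + y (x(y, u) = -9 + (0 + y) = -9 + y)
x(10, -12) - 1*(-355) = (-9 + 10) - 1*(-355) = 1 + 355 = 356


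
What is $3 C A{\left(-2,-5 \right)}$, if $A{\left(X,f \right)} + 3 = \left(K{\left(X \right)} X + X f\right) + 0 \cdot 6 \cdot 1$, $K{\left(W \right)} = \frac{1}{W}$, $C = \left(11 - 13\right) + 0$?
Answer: $-48$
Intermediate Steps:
$C = -2$ ($C = -2 + 0 = -2$)
$A{\left(X,f \right)} = -2 + X f$ ($A{\left(X,f \right)} = -3 + \left(\left(\frac{X}{X} + X f\right) + 0 \cdot 6 \cdot 1\right) = -3 + \left(\left(1 + X f\right) + 0 \cdot 1\right) = -3 + \left(\left(1 + X f\right) + 0\right) = -3 + \left(1 + X f\right) = -2 + X f$)
$3 C A{\left(-2,-5 \right)} = 3 \left(-2\right) \left(-2 - -10\right) = - 6 \left(-2 + 10\right) = \left(-6\right) 8 = -48$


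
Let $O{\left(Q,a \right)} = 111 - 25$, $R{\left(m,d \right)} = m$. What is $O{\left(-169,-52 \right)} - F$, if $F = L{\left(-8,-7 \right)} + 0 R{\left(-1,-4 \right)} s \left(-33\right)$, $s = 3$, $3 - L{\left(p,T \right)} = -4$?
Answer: $79$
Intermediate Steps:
$O{\left(Q,a \right)} = 86$
$L{\left(p,T \right)} = 7$ ($L{\left(p,T \right)} = 3 - -4 = 3 + 4 = 7$)
$F = 7$ ($F = 7 + 0 \left(-1\right) 3 \left(-33\right) = 7 + 0 \cdot 3 \left(-33\right) = 7 + 0 \left(-33\right) = 7 + 0 = 7$)
$O{\left(-169,-52 \right)} - F = 86 - 7 = 79$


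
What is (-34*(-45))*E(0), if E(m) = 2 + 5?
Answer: 10710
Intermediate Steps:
E(m) = 7
(-34*(-45))*E(0) = -34*(-45)*7 = 1530*7 = 10710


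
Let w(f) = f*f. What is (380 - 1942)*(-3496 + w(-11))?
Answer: 5271750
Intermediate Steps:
w(f) = f²
(380 - 1942)*(-3496 + w(-11)) = (380 - 1942)*(-3496 + (-11)²) = -1562*(-3496 + 121) = -1562*(-3375) = 5271750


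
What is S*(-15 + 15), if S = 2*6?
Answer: 0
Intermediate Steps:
S = 12
S*(-15 + 15) = 12*(-15 + 15) = 12*0 = 0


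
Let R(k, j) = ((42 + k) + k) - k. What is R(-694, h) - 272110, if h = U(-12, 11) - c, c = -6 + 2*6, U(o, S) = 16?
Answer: -272762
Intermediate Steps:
c = 6 (c = -6 + 12 = 6)
h = 10 (h = 16 - 1*6 = 16 - 6 = 10)
R(k, j) = 42 + k (R(k, j) = (42 + 2*k) - k = 42 + k)
R(-694, h) - 272110 = (42 - 694) - 272110 = -652 - 272110 = -272762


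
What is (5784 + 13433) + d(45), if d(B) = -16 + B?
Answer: 19246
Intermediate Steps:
(5784 + 13433) + d(45) = (5784 + 13433) + (-16 + 45) = 19217 + 29 = 19246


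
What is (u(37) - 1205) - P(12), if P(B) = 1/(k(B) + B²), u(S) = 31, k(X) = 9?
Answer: -179623/153 ≈ -1174.0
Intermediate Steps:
P(B) = 1/(9 + B²)
(u(37) - 1205) - P(12) = (31 - 1205) - 1/(9 + 12²) = -1174 - 1/(9 + 144) = -1174 - 1/153 = -179623/153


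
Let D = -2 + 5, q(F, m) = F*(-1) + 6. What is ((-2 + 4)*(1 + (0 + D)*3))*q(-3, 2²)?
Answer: 180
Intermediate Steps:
q(F, m) = 6 - F (q(F, m) = -F + 6 = 6 - F)
D = 3
((-2 + 4)*(1 + (0 + D)*3))*q(-3, 2²) = ((-2 + 4)*(1 + (0 + 3)*3))*(6 - 1*(-3)) = (2*(1 + 3*3))*(6 + 3) = (2*(1 + 9))*9 = (2*10)*9 = 20*9 = 180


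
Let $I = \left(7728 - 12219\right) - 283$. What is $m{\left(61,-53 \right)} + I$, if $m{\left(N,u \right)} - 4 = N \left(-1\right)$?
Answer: $-4831$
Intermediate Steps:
$m{\left(N,u \right)} = 4 - N$ ($m{\left(N,u \right)} = 4 + N \left(-1\right) = 4 - N$)
$I = -4774$ ($I = -4491 - 283 = -4774$)
$m{\left(61,-53 \right)} + I = \left(4 - 61\right) - 4774 = -57 - 4774 = -4831$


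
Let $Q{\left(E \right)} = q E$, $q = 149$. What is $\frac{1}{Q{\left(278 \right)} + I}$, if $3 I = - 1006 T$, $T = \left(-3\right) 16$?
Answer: $\frac{1}{57518} \approx 1.7386 \cdot 10^{-5}$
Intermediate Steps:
$Q{\left(E \right)} = 149 E$
$T = -48$
$I = 16096$ ($I = \frac{\left(-1006\right) \left(-48\right)}{3} = \frac{1}{3} \cdot 48288 = 16096$)
$\frac{1}{Q{\left(278 \right)} + I} = \frac{1}{149 \cdot 278 + 16096} = \frac{1}{41422 + 16096} = \frac{1}{57518}$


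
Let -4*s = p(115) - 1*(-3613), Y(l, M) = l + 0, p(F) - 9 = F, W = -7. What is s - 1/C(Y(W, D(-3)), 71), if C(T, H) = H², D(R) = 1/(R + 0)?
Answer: -18838221/20164 ≈ -934.25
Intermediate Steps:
p(F) = 9 + F
D(R) = 1/R
Y(l, M) = l
s = -3737/4 (s = -((9 + 115) - 1*(-3613))/4 = -(124 + 3613)/4 = -¼*3737 = -3737/4 ≈ -934.25)
s - 1/C(Y(W, D(-3)), 71) = -3737/4 - 1/(71²) = -3737/4 - 1/5041 = -18838221/20164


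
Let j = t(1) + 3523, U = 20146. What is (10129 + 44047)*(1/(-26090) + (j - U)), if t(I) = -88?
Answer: -11810096876208/13045 ≈ -9.0533e+8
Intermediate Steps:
j = 3435 (j = -88 + 3523 = 3435)
(10129 + 44047)*(1/(-26090) + (j - U)) = (10129 + 44047)*(1/(-26090) + (3435 - 1*20146)) = 54176*(-1/26090 + (3435 - 20146)) = 54176*(-1/26090 - 16711) = 54176*(-435989991/26090) = -11810096876208/13045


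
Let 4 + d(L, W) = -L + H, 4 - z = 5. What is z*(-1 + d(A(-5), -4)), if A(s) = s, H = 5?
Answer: -5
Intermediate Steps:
z = -1 (z = 4 - 1*5 = 4 - 5 = -1)
d(L, W) = 1 - L (d(L, W) = -4 + (-L + 5) = -4 + (5 - L) = 1 - L)
z*(-1 + d(A(-5), -4)) = -(-1 + (1 - 1*(-5))) = -(-1 + (1 + 5)) = -(-1 + 6) = -1*5 = -5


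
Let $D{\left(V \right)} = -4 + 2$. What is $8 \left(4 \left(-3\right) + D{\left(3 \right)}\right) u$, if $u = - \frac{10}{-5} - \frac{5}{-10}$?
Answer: $-280$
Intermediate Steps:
$u = \frac{5}{2}$ ($u = \left(-10\right) \left(- \frac{1}{5}\right) - - \frac{1}{2} = 2 + \frac{1}{2} = \frac{5}{2} \approx 2.5$)
$D{\left(V \right)} = -2$
$8 \left(4 \left(-3\right) + D{\left(3 \right)}\right) u = 8 \left(4 \left(-3\right) - 2\right) \frac{5}{2} = 8 \left(-12 - 2\right) \frac{5}{2} = 8 \left(-14\right) \frac{5}{2} = \left(-112\right) \frac{5}{2} = -280$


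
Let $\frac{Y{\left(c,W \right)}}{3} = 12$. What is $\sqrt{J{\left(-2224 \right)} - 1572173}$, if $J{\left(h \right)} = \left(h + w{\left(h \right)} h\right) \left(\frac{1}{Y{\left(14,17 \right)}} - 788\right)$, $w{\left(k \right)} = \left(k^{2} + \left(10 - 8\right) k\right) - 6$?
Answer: $\frac{\sqrt{77941097976039}}{3} \approx 2.9428 \cdot 10^{6}$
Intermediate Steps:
$Y{\left(c,W \right)} = 36$ ($Y{\left(c,W \right)} = 3 \cdot 12 = 36$)
$w{\left(k \right)} = -6 + k^{2} + 2 k$ ($w{\left(k \right)} = \left(k^{2} + \left(10 - 8\right) k\right) - 6 = \left(k^{2} + 2 k\right) - 6 = -6 + k^{2} + 2 k$)
$J{\left(h \right)} = - \frac{28367 h}{36} - \frac{28367 h \left(-6 + h^{2} + 2 h\right)}{36}$ ($J{\left(h \right)} = \left(h + \left(-6 + h^{2} + 2 h\right) h\right) \left(\frac{1}{36} - 788\right) = \left(h + h \left(-6 + h^{2} + 2 h\right)\right) \left(\frac{1}{36} - 788\right) = \left(h + h \left(-6 + h^{2} + 2 h\right)\right) \left(- \frac{28367}{36}\right) = - \frac{28367 h}{36} - \frac{28367 h \left(-6 + h^{2} + 2 h\right)}{36}$)
$\sqrt{J{\left(-2224 \right)} - 1572173} = \sqrt{\frac{28367}{36} \left(-2224\right) \left(5 - \left(-2224\right)^{2} - -4448\right) - 1572173} = \sqrt{\frac{28367}{36} \left(-2224\right) \left(5 - 4946176 + 4448\right) - 1572173} = \sqrt{\frac{28367}{36} \left(-2224\right) \left(-4941723\right) - 1572173} = \sqrt{\frac{25980370708532}{3} - 1572173} = \sqrt{\frac{25980365992013}{3}} = \frac{\sqrt{77941097976039}}{3}$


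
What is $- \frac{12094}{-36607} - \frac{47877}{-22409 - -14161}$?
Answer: $\frac{1852384651}{301934536} \approx 6.1351$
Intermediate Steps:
$- \frac{12094}{-36607} - \frac{47877}{-22409 - -14161} = \left(-12094\right) \left(- \frac{1}{36607}\right) - \frac{47877}{-22409 + 14161} = \frac{12094}{36607} - \frac{47877}{-8248} = \frac{12094}{36607} - - \frac{47877}{8248} = \frac{12094}{36607} + \frac{47877}{8248} = \frac{1852384651}{301934536}$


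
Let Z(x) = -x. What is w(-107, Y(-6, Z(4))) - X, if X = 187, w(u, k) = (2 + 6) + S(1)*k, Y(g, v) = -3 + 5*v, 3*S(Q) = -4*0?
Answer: -179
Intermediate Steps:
S(Q) = 0 (S(Q) = (-4*0)/3 = (⅓)*0 = 0)
w(u, k) = 8 (w(u, k) = (2 + 6) + 0*k = 8 + 0 = 8)
w(-107, Y(-6, Z(4))) - X = 8 - 1*187 = 8 - 187 = -179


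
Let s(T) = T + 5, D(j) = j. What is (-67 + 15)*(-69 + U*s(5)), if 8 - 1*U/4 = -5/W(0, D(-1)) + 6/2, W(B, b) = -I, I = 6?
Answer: -15236/3 ≈ -5078.7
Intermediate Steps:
s(T) = 5 + T
W(B, b) = -6 (W(B, b) = -1*6 = -6)
U = 50/3 (U = 32 - 4*(-5/(-6) + 6/2) = 32 - 4*(-5*(-⅙) + 6*(½)) = 32 - 4*(⅚ + 3) = 32 - 4*23/6 = 32 - 46/3 = 50/3 ≈ 16.667)
(-67 + 15)*(-69 + U*s(5)) = (-67 + 15)*(-69 + 50*(5 + 5)/3) = -52*(-69 + (50/3)*10) = -52*(-69 + 500/3) = -52*293/3 = -15236/3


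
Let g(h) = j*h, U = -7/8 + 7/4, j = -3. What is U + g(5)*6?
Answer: -713/8 ≈ -89.125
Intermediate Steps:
U = 7/8 (U = -7*1/8 + 7*(1/4) = -7/8 + 7/4 = 7/8 ≈ 0.87500)
g(h) = -3*h
U + g(5)*6 = 7/8 - 3*5*6 = 7/8 - 15*6 = 7/8 - 90 = -713/8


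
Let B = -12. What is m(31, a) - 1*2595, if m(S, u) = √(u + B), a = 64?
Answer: -2595 + 2*√13 ≈ -2587.8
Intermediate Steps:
m(S, u) = √(-12 + u) (m(S, u) = √(u - 12) = √(-12 + u))
m(31, a) - 1*2595 = √(-12 + 64) - 1*2595 = √52 - 2595 = 2*√13 - 2595 = -2595 + 2*√13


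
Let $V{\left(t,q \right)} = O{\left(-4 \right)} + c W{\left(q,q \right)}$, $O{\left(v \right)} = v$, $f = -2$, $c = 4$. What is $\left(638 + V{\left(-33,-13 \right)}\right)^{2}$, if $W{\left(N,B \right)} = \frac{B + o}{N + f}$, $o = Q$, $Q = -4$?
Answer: $\frac{91738084}{225} \approx 4.0773 \cdot 10^{5}$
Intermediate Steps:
$o = -4$
$W{\left(N,B \right)} = \frac{-4 + B}{-2 + N}$ ($W{\left(N,B \right)} = \frac{B - 4}{N - 2} = \frac{-4 + B}{-2 + N}$)
$V{\left(t,q \right)} = -4 + \frac{4 \left(-4 + q\right)}{-2 + q}$ ($V{\left(t,q \right)} = -4 + 4 \frac{-4 + q}{-2 + q} = -4 + \frac{4 \left(-4 + q\right)}{-2 + q}$)
$\left(638 + V{\left(-33,-13 \right)}\right)^{2} = \left(638 - \frac{8}{-2 - 13}\right)^{2} = \left(638 - \frac{8}{-15}\right)^{2} = \left(638 - - \frac{8}{15}\right)^{2} = \left(638 + \frac{8}{15}\right)^{2} = \left(\frac{9578}{15}\right)^{2} = \frac{91738084}{225}$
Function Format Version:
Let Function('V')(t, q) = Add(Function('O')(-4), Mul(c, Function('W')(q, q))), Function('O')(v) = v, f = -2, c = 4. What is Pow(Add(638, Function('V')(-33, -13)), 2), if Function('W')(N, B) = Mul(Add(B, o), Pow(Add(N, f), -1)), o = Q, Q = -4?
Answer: Rational(91738084, 225) ≈ 4.0773e+5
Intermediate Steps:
o = -4
Function('W')(N, B) = Mul(Pow(Add(-2, N), -1), Add(-4, B)) (Function('W')(N, B) = Mul(Add(B, -4), Pow(Add(N, -2), -1)) = Mul(Add(-4, B), Pow(Add(-2, N), -1)) = Mul(Pow(Add(-2, N), -1), Add(-4, B)))
Function('V')(t, q) = Add(-4, Mul(4, Pow(Add(-2, q), -1), Add(-4, q))) (Function('V')(t, q) = Add(-4, Mul(4, Mul(Pow(Add(-2, q), -1), Add(-4, q)))) = Add(-4, Mul(4, Pow(Add(-2, q), -1), Add(-4, q))))
Pow(Add(638, Function('V')(-33, -13)), 2) = Pow(Add(638, Mul(-8, Pow(Add(-2, -13), -1))), 2) = Pow(Add(638, Mul(-8, Pow(-15, -1))), 2) = Pow(Add(638, Mul(-8, Rational(-1, 15))), 2) = Pow(Add(638, Rational(8, 15)), 2) = Pow(Rational(9578, 15), 2) = Rational(91738084, 225)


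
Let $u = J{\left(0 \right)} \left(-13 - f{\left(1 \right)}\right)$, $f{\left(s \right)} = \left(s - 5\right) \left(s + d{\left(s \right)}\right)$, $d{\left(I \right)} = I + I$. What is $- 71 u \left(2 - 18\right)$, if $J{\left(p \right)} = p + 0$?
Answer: $0$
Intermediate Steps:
$d{\left(I \right)} = 2 I$
$J{\left(p \right)} = p$
$f{\left(s \right)} = 3 s \left(-5 + s\right)$ ($f{\left(s \right)} = \left(s - 5\right) \left(s + 2 s\right) = \left(-5 + s\right) 3 s = 3 s \left(-5 + s\right)$)
$u = 0$ ($u = 0 \left(-13 - 3 \cdot 1 \left(-5 + 1\right)\right) = 0 \left(-13 - 3 \cdot 1 \left(-4\right)\right) = 0 \left(-13 - -12\right) = 0 \left(-13 + 12\right) = 0 \left(-1\right) = 0$)
$- 71 u \left(2 - 18\right) = \left(-71\right) 0 \left(2 - 18\right) = 0 \left(2 - 18\right) = 0 \left(-16\right) = 0$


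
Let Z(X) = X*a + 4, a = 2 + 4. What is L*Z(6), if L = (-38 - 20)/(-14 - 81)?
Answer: 464/19 ≈ 24.421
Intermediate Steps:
a = 6
Z(X) = 4 + 6*X (Z(X) = X*6 + 4 = 6*X + 4 = 4 + 6*X)
L = 58/95 (L = -58/(-95) = -58*(-1/95) = 58/95 ≈ 0.61053)
L*Z(6) = 58*(4 + 6*6)/95 = 58*(4 + 36)/95 = (58/95)*40 = 464/19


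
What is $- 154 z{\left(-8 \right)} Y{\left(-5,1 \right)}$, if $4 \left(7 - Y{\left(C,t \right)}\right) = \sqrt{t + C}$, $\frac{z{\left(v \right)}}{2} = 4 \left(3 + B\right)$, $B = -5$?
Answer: $17248 - 1232 i \approx 17248.0 - 1232.0 i$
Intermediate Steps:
$z{\left(v \right)} = -16$ ($z{\left(v \right)} = 2 \cdot 4 \left(3 - 5\right) = 2 \cdot 4 \left(-2\right) = 2 \left(-8\right) = -16$)
$Y{\left(C,t \right)} = 7 - \frac{\sqrt{C + t}}{4}$ ($Y{\left(C,t \right)} = 7 - \frac{\sqrt{t + C}}{4} = 7 - \frac{\sqrt{C + t}}{4}$)
$- 154 z{\left(-8 \right)} Y{\left(-5,1 \right)} = \left(-154\right) \left(-16\right) \left(7 - \frac{\sqrt{-5 + 1}}{4}\right) = 2464 \left(7 - \frac{\sqrt{-4}}{4}\right) = 2464 \left(7 - \frac{2 i}{4}\right) = 2464 \left(7 - \frac{i}{2}\right) = 17248 - 1232 i$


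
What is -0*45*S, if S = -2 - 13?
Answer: 0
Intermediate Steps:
S = -15
-0*45*S = -0*45*(-15) = -0*(-15) = -1*0 = 0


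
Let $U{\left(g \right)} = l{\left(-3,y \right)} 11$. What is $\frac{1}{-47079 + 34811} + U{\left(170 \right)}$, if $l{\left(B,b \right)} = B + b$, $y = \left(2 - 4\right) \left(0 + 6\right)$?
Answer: $- \frac{2024221}{12268} \approx -165.0$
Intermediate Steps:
$y = -12$ ($y = \left(2 - 4\right) 6 = \left(-2\right) 6 = -12$)
$U{\left(g \right)} = -165$ ($U{\left(g \right)} = \left(-3 - 12\right) 11 = \left(-15\right) 11 = -165$)
$\frac{1}{-47079 + 34811} + U{\left(170 \right)} = \frac{1}{-47079 + 34811} - 165 = \frac{1}{-12268} - 165 = - \frac{1}{12268} - 165 = - \frac{2024221}{12268}$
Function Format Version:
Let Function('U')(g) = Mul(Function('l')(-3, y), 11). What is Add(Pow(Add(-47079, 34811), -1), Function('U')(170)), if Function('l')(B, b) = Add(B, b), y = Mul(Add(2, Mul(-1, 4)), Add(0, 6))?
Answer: Rational(-2024221, 12268) ≈ -165.00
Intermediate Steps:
y = -12 (y = Mul(Add(2, -4), 6) = Mul(-2, 6) = -12)
Function('U')(g) = -165 (Function('U')(g) = Mul(Add(-3, -12), 11) = Mul(-15, 11) = -165)
Add(Pow(Add(-47079, 34811), -1), Function('U')(170)) = Add(Pow(Add(-47079, 34811), -1), -165) = Add(Pow(-12268, -1), -165) = Add(Rational(-1, 12268), -165) = Rational(-2024221, 12268)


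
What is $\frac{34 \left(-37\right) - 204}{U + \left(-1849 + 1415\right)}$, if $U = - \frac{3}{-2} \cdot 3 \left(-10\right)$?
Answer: $\frac{1462}{479} \approx 3.0522$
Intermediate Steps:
$U = -45$ ($U = \left(-3\right) \left(- \frac{1}{2}\right) 3 \left(-10\right) = \frac{3}{2} \cdot 3 \left(-10\right) = \frac{9}{2} \left(-10\right) = -45$)
$\frac{34 \left(-37\right) - 204}{U + \left(-1849 + 1415\right)} = \frac{34 \left(-37\right) - 204}{-45 + \left(-1849 + 1415\right)} = \frac{-1258 - 204}{-45 - 434} = - \frac{1462}{-479} = \left(-1462\right) \left(- \frac{1}{479}\right) = \frac{1462}{479}$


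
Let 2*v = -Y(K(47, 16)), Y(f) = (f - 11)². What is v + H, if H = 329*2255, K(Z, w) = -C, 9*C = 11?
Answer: 60087445/81 ≈ 7.4182e+5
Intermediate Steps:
C = 11/9 (C = (⅑)*11 = 11/9 ≈ 1.2222)
K(Z, w) = -11/9 (K(Z, w) = -1*11/9 = -11/9)
H = 741895
Y(f) = (-11 + f)²
v = -6050/81 (v = (-(-11 - 11/9)²)/2 = (-(-110/9)²)/2 = (-1*12100/81)/2 = (½)*(-12100/81) = -6050/81 ≈ -74.691)
v + H = -6050/81 + 741895 = 60087445/81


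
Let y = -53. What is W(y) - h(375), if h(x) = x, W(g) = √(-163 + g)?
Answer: -375 + 6*I*√6 ≈ -375.0 + 14.697*I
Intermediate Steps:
W(y) - h(375) = √(-163 - 53) - 1*375 = √(-216) - 375 = 6*I*√6 - 375 = -375 + 6*I*√6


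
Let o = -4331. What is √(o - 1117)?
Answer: 2*I*√1362 ≈ 73.811*I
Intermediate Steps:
√(o - 1117) = √(-4331 - 1117) = √(-5448) = 2*I*√1362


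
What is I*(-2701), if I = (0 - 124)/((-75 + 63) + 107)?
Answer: 334924/95 ≈ 3525.5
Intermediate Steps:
I = -124/95 (I = -124/(-12 + 107) = -124/95 ≈ -1.3053)
I*(-2701) = -124/95*(-2701) = 334924/95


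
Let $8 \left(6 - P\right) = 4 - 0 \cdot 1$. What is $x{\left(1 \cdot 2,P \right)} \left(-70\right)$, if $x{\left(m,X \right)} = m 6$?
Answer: $-840$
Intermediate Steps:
$P = \frac{11}{2}$ ($P = 6 - \frac{4 - 0 \cdot 1}{8} = 6 - \frac{4 - 0}{8} = 6 - \frac{4 + 0}{8} = 6 - \frac{1}{2} = \frac{11}{2} \approx 5.5$)
$x{\left(m,X \right)} = 6 m$
$x{\left(1 \cdot 2,P \right)} \left(-70\right) = 6 \cdot 1 \cdot 2 \left(-70\right) = 6 \cdot 2 \left(-70\right) = 12 \left(-70\right) = -840$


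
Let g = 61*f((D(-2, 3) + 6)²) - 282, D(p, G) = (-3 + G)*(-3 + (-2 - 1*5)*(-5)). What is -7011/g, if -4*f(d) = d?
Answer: 2337/277 ≈ 8.4368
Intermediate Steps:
D(p, G) = -96 + 32*G (D(p, G) = (-3 + G)*(-3 + (-2 - 5)*(-5)) = (-3 + G)*(-3 - 7*(-5)) = (-3 + G)*(-3 + 35) = (-3 + G)*32 = -96 + 32*G)
f(d) = -d/4
g = -831 (g = 61*(-((-96 + 32*3) + 6)²/4) - 282 = 61*(-((-96 + 96) + 6)²/4) - 282 = 61*(-(0 + 6)²/4) - 282 = 61*(-¼*6²) - 282 = 61*(-¼*36) - 282 = 61*(-9) - 282 = -549 - 282 = -831)
-7011/g = -7011/(-831) = -7011*(-1/831) = 2337/277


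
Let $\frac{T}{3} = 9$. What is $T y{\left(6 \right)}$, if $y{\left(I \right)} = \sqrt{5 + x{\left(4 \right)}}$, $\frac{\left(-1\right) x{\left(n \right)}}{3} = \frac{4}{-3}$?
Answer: $81$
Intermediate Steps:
$x{\left(n \right)} = 4$ ($x{\left(n \right)} = - 3 \frac{4}{-3} = - 3 \cdot 4 \left(- \frac{1}{3}\right) = \left(-3\right) \left(- \frac{4}{3}\right) = 4$)
$T = 27$ ($T = 3 \cdot 9 = 27$)
$y{\left(I \right)} = 3$ ($y{\left(I \right)} = \sqrt{5 + 4} = \sqrt{9} = 3$)
$T y{\left(6 \right)} = 27 \cdot 3 = 81$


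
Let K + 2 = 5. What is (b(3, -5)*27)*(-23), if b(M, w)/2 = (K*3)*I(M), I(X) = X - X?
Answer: 0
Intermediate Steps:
K = 3 (K = -2 + 5 = 3)
I(X) = 0
b(M, w) = 0 (b(M, w) = 2*((3*3)*0) = 2*(9*0) = 2*0 = 0)
(b(3, -5)*27)*(-23) = (0*27)*(-23) = 0*(-23) = 0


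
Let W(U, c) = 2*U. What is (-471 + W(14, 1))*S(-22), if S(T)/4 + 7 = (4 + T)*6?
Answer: 203780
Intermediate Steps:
S(T) = 68 + 24*T (S(T) = -28 + 4*((4 + T)*6) = -28 + 4*(24 + 6*T) = -28 + (96 + 24*T) = 68 + 24*T)
(-471 + W(14, 1))*S(-22) = (-471 + 2*14)*(68 + 24*(-22)) = (-471 + 28)*(68 - 528) = -443*(-460) = 203780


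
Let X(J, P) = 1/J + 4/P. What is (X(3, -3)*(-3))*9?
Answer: 27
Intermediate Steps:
X(J, P) = 1/J + 4/P
(X(3, -3)*(-3))*9 = ((1/3 + 4/(-3))*(-3))*9 = ((1/3 + 4*(-1/3))*(-3))*9 = ((1/3 - 4/3)*(-3))*9 = -1*(-3)*9 = 3*9 = 27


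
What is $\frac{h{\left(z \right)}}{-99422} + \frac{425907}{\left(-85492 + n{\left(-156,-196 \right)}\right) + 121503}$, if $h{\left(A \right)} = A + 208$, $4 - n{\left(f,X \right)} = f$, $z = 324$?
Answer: $\frac{2351404599}{199788509} \approx 11.769$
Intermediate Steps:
$n{\left(f,X \right)} = 4 - f$
$h{\left(A \right)} = 208 + A$
$\frac{h{\left(z \right)}}{-99422} + \frac{425907}{\left(-85492 + n{\left(-156,-196 \right)}\right) + 121503} = \frac{208 + 324}{-99422} + \frac{425907}{\left(-85492 + \left(4 - -156\right)\right) + 121503} = 532 \left(- \frac{1}{99422}\right) + \frac{425907}{\left(-85492 + \left(4 + 156\right)\right) + 121503} = - \frac{266}{49711} + \frac{425907}{\left(-85492 + 160\right) + 121503} = - \frac{266}{49711} + \frac{425907}{-85332 + 121503} = - \frac{266}{49711} + \frac{425907}{36171} = - \frac{266}{49711} + 425907 \cdot \frac{1}{36171} = - \frac{266}{49711} + \frac{47323}{4019} = \frac{2351404599}{199788509}$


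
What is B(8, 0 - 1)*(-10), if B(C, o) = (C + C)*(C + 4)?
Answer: -1920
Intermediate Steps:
B(C, o) = 2*C*(4 + C) (B(C, o) = (2*C)*(4 + C) = 2*C*(4 + C))
B(8, 0 - 1)*(-10) = (2*8*(4 + 8))*(-10) = (2*8*12)*(-10) = 192*(-10) = -1920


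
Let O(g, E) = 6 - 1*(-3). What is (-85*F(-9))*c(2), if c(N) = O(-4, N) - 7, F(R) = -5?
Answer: 850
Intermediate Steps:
O(g, E) = 9 (O(g, E) = 6 + 3 = 9)
c(N) = 2 (c(N) = 9 - 7 = 2)
(-85*F(-9))*c(2) = -85*(-5)*2 = 425*2 = 850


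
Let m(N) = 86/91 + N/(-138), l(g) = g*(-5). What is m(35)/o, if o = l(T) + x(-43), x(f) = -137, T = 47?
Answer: -8683/4671576 ≈ -0.0018587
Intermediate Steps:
l(g) = -5*g
o = -372 (o = -5*47 - 137 = -235 - 137 = -372)
m(N) = 86/91 - N/138 (m(N) = 86*(1/91) + N*(-1/138) = 86/91 - N/138)
m(35)/o = (86/91 - 1/138*35)/(-372) = (86/91 - 35/138)*(-1/372) = (8683/12558)*(-1/372) = -8683/4671576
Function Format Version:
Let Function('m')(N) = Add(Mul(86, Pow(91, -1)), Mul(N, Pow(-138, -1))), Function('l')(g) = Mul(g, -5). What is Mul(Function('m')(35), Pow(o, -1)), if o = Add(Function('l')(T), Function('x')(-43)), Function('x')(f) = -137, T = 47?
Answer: Rational(-8683, 4671576) ≈ -0.0018587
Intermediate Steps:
Function('l')(g) = Mul(-5, g)
o = -372 (o = Add(Mul(-5, 47), -137) = Add(-235, -137) = -372)
Function('m')(N) = Add(Rational(86, 91), Mul(Rational(-1, 138), N)) (Function('m')(N) = Add(Mul(86, Rational(1, 91)), Mul(N, Rational(-1, 138))) = Add(Rational(86, 91), Mul(Rational(-1, 138), N)))
Mul(Function('m')(35), Pow(o, -1)) = Mul(Add(Rational(86, 91), Mul(Rational(-1, 138), 35)), Pow(-372, -1)) = Mul(Add(Rational(86, 91), Rational(-35, 138)), Rational(-1, 372)) = Mul(Rational(8683, 12558), Rational(-1, 372)) = Rational(-8683, 4671576)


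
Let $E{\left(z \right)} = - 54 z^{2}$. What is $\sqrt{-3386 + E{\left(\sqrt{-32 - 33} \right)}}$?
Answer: $2 \sqrt{31} \approx 11.136$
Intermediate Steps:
$\sqrt{-3386 + E{\left(\sqrt{-32 - 33} \right)}} = \sqrt{-3386 - 54 \left(\sqrt{-32 - 33}\right)^{2}} = \sqrt{-3386 - 54 \left(\sqrt{-65}\right)^{2}} = \sqrt{-3386 - 54 \left(i \sqrt{65}\right)^{2}} = \sqrt{-3386 - -3510} = \sqrt{-3386 + 3510} = \sqrt{124} = 2 \sqrt{31}$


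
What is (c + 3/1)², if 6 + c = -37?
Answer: 1600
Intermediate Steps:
c = -43 (c = -6 - 37 = -43)
(c + 3/1)² = (-43 + 3/1)² = (-43 + 3*1)² = (-43 + 3)² = (-40)² = 1600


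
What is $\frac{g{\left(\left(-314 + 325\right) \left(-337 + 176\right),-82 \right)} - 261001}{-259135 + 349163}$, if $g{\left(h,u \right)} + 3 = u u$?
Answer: $- \frac{63570}{22507} \approx -2.8245$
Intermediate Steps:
$g{\left(h,u \right)} = -3 + u^{2}$ ($g{\left(h,u \right)} = -3 + u u = -3 + u^{2}$)
$\frac{g{\left(\left(-314 + 325\right) \left(-337 + 176\right),-82 \right)} - 261001}{-259135 + 349163} = \frac{\left(-3 + \left(-82\right)^{2}\right) - 261001}{-259135 + 349163} = \frac{\left(-3 + 6724\right) - 261001}{90028} = \left(6721 - 261001\right) \frac{1}{90028} = \left(-254280\right) \frac{1}{90028} = - \frac{63570}{22507}$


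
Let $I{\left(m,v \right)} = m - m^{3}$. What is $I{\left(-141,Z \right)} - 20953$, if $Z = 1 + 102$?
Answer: $2782127$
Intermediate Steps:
$Z = 103$
$I{\left(-141,Z \right)} - 20953 = \left(-141 - \left(-141\right)^{3}\right) - 20953 = \left(-141 - -2803221\right) - 20953 = \left(-141 + 2803221\right) - 20953 = 2803080 - 20953 = 2782127$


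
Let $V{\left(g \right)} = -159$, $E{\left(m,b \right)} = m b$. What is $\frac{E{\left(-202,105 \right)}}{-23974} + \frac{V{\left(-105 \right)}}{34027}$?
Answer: $\frac{358950402}{407881649} \approx 0.88004$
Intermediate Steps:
$E{\left(m,b \right)} = b m$
$\frac{E{\left(-202,105 \right)}}{-23974} + \frac{V{\left(-105 \right)}}{34027} = \frac{105 \left(-202\right)}{-23974} - \frac{159}{34027} = \left(-21210\right) \left(- \frac{1}{23974}\right) - \frac{159}{34027} = \frac{10605}{11987} - \frac{159}{34027} = \frac{358950402}{407881649}$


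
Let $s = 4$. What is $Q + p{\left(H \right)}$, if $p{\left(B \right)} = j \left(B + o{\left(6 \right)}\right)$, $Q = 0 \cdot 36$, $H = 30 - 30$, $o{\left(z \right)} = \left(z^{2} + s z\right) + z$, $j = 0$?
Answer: $0$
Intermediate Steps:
$o{\left(z \right)} = z^{2} + 5 z$ ($o{\left(z \right)} = \left(z^{2} + 4 z\right) + z = z^{2} + 5 z$)
$H = 0$
$Q = 0$
$p{\left(B \right)} = 0$ ($p{\left(B \right)} = 0 \left(B + 6 \left(5 + 6\right)\right) = 0 \left(B + 6 \cdot 11\right) = 0 \left(B + 66\right) = 0 \left(66 + B\right) = 0$)
$Q + p{\left(H \right)} = 0 + 0 = 0$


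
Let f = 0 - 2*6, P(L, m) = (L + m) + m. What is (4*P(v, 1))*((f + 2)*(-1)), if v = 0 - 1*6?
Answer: -160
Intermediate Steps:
v = -6 (v = 0 - 6 = -6)
P(L, m) = L + 2*m
f = -12 (f = 0 - 12 = -12)
(4*P(v, 1))*((f + 2)*(-1)) = (4*(-6 + 2*1))*((-12 + 2)*(-1)) = (4*(-6 + 2))*(-10*(-1)) = (4*(-4))*10 = -16*10 = -160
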